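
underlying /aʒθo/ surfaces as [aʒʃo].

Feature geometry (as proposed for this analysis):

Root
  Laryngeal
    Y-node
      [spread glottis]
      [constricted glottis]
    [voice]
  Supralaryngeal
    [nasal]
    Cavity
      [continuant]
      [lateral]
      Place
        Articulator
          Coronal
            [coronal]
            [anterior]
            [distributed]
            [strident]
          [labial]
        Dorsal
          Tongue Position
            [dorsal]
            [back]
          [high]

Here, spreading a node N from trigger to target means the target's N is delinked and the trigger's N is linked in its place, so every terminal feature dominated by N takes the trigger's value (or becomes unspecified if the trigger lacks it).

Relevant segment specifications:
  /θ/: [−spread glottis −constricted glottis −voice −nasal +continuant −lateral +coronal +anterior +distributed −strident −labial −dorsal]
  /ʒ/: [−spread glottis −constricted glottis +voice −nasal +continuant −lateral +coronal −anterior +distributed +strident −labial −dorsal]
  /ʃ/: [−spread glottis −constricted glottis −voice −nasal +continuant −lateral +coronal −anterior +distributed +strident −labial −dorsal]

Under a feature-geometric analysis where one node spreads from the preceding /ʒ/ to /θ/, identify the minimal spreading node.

Coronal

The alternation /θ/ → [ʃ] changes [anterior], [strident] and nothing else.
In this geometry the lowest node dominating all of them is Coronal: every daughter of Coronal dominates only a proper subset, so no lower node suffices.
Spreading Coronal from /ʒ/ overwrites each of those terminals with /ʒ/'s values, yielding exactly [ʃ].
[voice] stays as in /θ/ although /ʒ/ differs there, so no node dominating it spread; among the remaining candidates Coronal is the lowest that derives the output.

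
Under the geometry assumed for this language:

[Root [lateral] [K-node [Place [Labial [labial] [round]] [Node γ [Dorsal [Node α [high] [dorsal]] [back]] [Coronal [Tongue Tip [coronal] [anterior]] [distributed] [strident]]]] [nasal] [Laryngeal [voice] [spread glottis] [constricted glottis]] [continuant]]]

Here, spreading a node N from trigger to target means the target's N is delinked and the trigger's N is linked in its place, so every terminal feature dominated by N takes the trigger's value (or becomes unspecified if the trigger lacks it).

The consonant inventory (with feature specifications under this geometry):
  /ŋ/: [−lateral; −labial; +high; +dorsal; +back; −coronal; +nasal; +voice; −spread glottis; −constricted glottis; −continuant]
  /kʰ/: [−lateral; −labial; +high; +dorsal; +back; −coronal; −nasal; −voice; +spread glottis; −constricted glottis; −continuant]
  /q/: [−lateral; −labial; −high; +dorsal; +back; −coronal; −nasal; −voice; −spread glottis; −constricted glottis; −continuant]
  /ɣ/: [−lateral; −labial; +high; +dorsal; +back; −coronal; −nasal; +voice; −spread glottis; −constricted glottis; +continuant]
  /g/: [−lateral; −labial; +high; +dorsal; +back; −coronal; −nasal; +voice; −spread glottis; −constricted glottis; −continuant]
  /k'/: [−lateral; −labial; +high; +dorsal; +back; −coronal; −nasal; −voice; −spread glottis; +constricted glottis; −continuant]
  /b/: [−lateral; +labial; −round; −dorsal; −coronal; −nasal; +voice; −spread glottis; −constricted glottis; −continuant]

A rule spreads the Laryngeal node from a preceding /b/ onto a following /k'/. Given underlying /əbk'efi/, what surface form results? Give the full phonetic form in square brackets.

Laryngeal immediately or transitively dominates [voice], [spread glottis], [constricted glottis].
The target acquires /b/'s values for everything under Laryngeal — [+voice], [−spread glottis], [−constricted glottis] — while keeping its own [lateral], [labial], [high], ….
Among the inventory, only /g/ has exactly this specification, giving the surface form [əbgefi].

[əbgefi]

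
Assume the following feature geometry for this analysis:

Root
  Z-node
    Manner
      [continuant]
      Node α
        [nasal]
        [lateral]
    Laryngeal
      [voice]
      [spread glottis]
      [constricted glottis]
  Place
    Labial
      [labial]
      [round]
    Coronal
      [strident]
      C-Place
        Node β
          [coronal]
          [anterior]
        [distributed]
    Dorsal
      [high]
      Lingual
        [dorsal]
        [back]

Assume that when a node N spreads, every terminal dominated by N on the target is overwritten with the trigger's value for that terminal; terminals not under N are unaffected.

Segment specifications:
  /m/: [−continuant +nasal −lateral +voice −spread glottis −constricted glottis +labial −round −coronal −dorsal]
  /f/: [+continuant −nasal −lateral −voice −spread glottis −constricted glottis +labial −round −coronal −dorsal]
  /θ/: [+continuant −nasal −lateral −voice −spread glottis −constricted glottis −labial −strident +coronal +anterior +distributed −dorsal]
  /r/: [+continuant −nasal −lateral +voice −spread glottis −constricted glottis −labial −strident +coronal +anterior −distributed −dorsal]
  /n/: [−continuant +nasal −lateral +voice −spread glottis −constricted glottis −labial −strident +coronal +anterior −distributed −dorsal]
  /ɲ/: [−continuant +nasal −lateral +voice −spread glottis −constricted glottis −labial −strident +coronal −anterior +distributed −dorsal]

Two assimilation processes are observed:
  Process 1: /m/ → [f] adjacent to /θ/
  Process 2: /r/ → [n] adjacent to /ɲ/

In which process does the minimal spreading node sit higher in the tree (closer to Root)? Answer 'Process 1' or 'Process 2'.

Process 1

Process 1 alters [voice], [nasal], [continuant]; the lowest common ancestor is Z-node (depth 1 from Root).
Process 2: the features that change are [nasal], [continuant]; the minimal node is Manner (depth 2).
Z-node (depth 1) sits above Manner (depth 2), making Process 1 the one with the higher spreading node.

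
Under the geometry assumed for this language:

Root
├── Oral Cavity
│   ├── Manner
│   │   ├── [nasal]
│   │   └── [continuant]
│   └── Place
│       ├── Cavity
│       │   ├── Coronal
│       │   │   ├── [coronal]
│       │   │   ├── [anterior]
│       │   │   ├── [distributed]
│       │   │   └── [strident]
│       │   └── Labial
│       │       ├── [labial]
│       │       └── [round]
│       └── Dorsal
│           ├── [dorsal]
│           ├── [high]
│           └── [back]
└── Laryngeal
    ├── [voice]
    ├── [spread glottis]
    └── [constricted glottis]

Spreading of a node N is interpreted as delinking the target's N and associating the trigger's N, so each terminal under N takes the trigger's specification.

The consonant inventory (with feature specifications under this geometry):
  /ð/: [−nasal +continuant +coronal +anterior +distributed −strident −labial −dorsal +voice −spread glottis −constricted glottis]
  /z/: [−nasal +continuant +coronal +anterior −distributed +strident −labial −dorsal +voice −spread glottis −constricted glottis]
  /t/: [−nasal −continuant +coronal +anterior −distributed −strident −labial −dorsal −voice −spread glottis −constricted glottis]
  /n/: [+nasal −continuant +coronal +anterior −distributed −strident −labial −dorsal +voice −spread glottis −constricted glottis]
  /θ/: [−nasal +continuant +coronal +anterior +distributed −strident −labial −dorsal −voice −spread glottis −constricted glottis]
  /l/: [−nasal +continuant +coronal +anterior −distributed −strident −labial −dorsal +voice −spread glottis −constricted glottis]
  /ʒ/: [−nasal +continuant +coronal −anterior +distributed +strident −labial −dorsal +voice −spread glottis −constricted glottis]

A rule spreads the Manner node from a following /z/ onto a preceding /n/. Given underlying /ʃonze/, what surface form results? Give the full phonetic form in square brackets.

The Manner node dominates the terminals [nasal], [continuant].
Spreading Manner from /z/ onto /n/ replaces those values with /z/'s: [−nasal], [+continuant]. Features outside Manner ([coronal], [anterior], [distributed], …) stay as in /n/.
This feature bundle is that of [l], so /ʃonze/ surfaces as [ʃolze].

[ʃolze]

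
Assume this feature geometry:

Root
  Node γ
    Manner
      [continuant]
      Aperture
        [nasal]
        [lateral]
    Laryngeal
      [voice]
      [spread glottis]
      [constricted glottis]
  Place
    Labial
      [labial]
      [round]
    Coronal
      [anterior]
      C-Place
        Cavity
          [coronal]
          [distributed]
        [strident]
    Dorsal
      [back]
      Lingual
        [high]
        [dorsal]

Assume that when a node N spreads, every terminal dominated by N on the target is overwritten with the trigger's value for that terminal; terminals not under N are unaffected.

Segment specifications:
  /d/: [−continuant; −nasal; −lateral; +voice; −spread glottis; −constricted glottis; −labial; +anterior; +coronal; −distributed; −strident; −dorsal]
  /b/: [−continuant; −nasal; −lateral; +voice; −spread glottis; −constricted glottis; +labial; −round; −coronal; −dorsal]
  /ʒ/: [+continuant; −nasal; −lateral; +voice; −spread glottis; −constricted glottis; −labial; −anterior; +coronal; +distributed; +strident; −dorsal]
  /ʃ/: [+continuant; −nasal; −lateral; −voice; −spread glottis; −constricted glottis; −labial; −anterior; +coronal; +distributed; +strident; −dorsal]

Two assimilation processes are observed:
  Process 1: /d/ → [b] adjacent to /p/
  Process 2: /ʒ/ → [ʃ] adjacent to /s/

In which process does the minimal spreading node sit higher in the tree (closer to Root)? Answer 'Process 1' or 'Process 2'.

Process 1

Process 1: the features that change are [labial], [round], [coronal], [anterior], [distributed], [strident]; the minimal node is Place (depth 1).
Process 2 alters [voice]; the lowest dominating node is [voice] (depth 3 from Root).
Place (depth 1) sits above [voice] (depth 3), making Process 1 the one with the higher spreading node.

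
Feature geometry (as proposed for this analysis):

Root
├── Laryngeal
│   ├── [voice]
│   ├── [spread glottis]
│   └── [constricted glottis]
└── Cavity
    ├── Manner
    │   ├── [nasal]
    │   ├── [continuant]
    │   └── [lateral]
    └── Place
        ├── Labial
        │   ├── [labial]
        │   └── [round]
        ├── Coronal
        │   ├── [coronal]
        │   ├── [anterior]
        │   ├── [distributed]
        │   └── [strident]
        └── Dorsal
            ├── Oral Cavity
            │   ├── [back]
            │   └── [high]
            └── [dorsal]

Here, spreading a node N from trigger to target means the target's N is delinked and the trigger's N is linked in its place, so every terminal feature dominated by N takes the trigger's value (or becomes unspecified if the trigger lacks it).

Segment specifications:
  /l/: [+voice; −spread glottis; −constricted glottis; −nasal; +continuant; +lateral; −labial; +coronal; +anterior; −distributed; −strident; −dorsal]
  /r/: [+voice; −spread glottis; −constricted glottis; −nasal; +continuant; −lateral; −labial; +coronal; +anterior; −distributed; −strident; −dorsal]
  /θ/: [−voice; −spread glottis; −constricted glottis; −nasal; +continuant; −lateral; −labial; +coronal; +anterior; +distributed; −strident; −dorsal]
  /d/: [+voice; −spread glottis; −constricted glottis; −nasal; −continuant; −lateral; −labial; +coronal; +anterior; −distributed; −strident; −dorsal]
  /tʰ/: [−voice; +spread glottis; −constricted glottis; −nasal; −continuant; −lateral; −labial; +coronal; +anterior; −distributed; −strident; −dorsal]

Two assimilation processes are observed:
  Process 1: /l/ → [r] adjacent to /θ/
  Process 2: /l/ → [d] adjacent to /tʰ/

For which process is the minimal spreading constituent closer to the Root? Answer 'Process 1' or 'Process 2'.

Process 1 alters [lateral]; the lowest dominating node is [lateral] (depth 3 from Root).
Process 2 alters [continuant], [lateral]; the lowest common ancestor is Manner (depth 2 from Root).
Manner (depth 2) sits above [lateral] (depth 3), making Process 2 the one with the higher spreading node.

Process 2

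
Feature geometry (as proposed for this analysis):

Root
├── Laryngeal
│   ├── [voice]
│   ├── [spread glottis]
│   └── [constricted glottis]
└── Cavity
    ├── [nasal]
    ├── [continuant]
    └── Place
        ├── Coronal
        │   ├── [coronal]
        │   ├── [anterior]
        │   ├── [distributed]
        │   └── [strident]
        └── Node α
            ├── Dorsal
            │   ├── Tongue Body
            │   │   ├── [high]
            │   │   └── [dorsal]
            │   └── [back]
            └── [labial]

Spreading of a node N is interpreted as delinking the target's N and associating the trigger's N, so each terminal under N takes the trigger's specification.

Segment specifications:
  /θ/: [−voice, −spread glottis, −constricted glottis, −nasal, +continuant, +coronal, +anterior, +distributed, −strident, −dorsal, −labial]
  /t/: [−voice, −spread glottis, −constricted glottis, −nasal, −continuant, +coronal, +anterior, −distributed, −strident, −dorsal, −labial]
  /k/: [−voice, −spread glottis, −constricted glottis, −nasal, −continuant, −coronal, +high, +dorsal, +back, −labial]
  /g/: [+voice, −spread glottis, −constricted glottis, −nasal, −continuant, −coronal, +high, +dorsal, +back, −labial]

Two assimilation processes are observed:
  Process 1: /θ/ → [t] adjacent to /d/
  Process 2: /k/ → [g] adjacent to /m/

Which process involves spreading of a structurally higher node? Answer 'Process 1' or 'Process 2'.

Process 1: the features that change are [continuant], [distributed]; the minimal node is Cavity (depth 1).
Process 2: the feature that changes is [voice]; the minimal node is [voice] (depth 2).
Cavity (depth 1) sits above [voice] (depth 2), making Process 1 the one with the higher spreading node.

Process 1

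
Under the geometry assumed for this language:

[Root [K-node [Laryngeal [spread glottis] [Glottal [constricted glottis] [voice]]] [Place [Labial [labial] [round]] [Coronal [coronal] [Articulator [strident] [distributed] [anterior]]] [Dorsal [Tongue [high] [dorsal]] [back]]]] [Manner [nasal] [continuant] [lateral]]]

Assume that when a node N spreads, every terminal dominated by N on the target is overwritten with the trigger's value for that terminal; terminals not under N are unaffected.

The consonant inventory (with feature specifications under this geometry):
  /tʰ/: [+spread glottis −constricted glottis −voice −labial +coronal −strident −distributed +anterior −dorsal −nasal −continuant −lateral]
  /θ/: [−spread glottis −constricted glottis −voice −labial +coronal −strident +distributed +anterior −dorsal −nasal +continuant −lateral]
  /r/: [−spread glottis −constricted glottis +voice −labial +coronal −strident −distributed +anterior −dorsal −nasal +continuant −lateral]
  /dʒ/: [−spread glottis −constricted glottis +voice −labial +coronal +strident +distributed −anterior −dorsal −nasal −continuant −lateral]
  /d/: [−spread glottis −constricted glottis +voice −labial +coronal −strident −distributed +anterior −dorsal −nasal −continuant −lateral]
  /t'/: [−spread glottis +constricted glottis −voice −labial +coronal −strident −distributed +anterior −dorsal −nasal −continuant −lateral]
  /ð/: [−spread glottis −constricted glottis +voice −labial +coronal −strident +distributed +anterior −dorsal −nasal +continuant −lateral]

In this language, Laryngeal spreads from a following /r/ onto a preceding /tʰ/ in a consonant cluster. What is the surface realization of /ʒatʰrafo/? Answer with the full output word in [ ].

Terminals under Laryngeal in this geometry: [spread glottis], [constricted glottis], [voice].
Spreading Laryngeal from /r/ onto /tʰ/ replaces those values with /r/'s: [−spread glottis], [−constricted glottis], [+voice]. Features outside Laryngeal ([labial], [coronal], [strident], …) stay as in /tʰ/.
The resulting bundle matches /d/ in the inventory; substituting it for /tʰ/ gives [ʒadrafo].

[ʒadrafo]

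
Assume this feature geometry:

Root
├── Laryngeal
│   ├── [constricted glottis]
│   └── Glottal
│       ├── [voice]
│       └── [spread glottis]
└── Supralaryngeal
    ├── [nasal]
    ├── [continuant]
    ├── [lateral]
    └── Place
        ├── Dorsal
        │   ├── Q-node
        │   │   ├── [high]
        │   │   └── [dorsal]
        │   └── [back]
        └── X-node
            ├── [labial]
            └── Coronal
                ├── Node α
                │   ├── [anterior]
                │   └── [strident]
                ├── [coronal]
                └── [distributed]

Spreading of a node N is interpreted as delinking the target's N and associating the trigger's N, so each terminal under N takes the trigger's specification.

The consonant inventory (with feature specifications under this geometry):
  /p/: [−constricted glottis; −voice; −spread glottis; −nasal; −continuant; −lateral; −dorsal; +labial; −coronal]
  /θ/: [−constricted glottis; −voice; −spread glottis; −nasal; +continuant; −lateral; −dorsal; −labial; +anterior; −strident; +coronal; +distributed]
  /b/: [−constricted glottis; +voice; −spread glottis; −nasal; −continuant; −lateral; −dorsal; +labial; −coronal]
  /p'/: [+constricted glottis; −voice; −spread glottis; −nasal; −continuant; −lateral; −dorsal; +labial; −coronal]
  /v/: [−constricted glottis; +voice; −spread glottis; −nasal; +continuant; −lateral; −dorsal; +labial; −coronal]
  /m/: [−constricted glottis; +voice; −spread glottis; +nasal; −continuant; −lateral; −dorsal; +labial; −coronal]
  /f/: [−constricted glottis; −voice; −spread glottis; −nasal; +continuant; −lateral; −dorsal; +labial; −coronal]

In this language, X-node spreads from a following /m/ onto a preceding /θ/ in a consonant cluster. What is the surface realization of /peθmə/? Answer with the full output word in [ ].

The X-node node dominates the terminals [labial], [anterior], [strident], [coronal], [distributed].
Spreading X-node from /m/ onto /θ/ replaces those values with /m/'s: [+labial], [−coronal]. Features outside X-node ([constricted glottis], [voice], [spread glottis], …) stay as in /θ/.
Among the inventory, only /f/ has exactly this specification, giving the surface form [pefmə].

[pefmə]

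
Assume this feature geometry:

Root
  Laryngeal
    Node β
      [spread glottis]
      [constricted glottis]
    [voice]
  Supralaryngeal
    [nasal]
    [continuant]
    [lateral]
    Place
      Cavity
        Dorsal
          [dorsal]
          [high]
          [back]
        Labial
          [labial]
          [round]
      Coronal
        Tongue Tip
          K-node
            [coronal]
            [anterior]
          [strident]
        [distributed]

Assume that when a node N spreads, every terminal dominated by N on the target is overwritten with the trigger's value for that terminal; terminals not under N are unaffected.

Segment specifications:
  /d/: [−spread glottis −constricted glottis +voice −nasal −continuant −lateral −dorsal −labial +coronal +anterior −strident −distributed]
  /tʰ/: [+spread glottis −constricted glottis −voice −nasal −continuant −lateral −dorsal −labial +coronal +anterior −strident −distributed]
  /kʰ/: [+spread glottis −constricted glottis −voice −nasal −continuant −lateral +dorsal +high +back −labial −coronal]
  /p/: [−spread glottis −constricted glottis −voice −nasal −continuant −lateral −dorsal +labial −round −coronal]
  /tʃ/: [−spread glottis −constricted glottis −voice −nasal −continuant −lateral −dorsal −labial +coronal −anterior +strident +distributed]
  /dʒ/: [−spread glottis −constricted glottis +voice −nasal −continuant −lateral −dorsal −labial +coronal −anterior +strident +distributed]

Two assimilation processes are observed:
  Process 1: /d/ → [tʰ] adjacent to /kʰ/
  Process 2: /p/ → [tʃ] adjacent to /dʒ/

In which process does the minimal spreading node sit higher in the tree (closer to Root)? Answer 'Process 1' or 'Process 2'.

Process 1

Process 1 alters [voice], [spread glottis]; the lowest common ancestor is Laryngeal (depth 1 from Root).
In Process 2, [labial], [round], [coronal], [anterior], [distributed], [strident] change, so the minimal spreading node is Place at depth 2.
Laryngeal (depth 1) sits above Place (depth 2), making Process 1 the one with the higher spreading node.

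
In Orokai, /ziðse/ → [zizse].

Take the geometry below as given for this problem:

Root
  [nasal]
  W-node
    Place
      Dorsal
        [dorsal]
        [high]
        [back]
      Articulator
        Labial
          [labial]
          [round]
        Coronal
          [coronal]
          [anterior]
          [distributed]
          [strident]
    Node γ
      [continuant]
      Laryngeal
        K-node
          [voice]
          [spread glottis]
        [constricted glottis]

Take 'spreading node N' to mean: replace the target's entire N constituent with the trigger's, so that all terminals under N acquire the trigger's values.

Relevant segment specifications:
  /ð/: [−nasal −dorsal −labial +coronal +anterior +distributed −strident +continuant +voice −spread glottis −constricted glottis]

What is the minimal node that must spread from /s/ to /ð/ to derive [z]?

Coronal

Comparing /ð/ with its surface form [z], the features that change are [distributed], [strident].
Tracing each changed feature up the tree, the paths first meet at Coronal; any lower node misses at least one of them.
If Coronal spreads, every terminal under it takes /s/'s value, producing [z] as observed.
[voice], a feature on which the two segments disagree outside Coronal, is unchanged — nothing dominating it spread, and Coronal is the minimal sufficient constituent.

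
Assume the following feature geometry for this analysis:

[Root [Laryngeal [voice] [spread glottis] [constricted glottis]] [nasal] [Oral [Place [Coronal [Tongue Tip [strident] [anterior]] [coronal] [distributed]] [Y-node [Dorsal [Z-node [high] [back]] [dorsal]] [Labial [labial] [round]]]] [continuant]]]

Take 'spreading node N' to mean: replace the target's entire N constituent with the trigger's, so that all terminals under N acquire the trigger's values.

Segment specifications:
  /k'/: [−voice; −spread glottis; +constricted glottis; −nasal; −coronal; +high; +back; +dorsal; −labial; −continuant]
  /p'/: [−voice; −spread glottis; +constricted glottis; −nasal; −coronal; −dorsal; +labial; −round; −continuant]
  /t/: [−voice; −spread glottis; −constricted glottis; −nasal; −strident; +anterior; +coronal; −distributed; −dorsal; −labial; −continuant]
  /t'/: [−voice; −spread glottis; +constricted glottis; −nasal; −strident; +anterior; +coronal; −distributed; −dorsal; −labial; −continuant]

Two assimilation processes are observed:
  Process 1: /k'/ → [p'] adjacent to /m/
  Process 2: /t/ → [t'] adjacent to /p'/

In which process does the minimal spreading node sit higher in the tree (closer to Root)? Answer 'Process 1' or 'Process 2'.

Process 1: the features that change are [labial], [round], [dorsal], [high], [back]; the minimal node is Y-node (depth 3).
Process 2 alters [constricted glottis]; the lowest dominating node is [constricted glottis] (depth 2 from Root).
[constricted glottis] is closer to Root than Y-node, so Process 2 spreads the higher node.

Process 2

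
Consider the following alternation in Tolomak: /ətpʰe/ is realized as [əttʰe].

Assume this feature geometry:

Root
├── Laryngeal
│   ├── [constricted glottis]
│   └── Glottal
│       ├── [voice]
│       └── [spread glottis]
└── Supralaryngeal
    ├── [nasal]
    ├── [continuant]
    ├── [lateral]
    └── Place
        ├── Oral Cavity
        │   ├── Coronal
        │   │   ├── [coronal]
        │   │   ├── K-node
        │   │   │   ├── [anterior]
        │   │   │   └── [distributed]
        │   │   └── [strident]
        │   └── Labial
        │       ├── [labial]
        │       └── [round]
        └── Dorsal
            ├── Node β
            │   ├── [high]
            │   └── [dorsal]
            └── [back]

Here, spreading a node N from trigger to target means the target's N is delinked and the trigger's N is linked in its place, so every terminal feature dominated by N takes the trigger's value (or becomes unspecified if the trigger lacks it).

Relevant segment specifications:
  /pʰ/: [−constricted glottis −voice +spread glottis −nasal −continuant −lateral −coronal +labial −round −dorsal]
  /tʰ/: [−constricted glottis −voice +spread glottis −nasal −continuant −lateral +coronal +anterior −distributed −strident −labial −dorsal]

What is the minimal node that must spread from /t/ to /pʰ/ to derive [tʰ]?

The alternation /pʰ/ → [tʰ] changes [labial], [round], [coronal], [anterior], [distributed], [strident] and nothing else.
In this geometry the lowest node dominating all of them is Oral Cavity: every daughter of Oral Cavity dominates only a proper subset, so no lower node suffices.
If Oral Cavity spreads, every terminal under it takes /t/'s value, producing [tʰ] as observed.
[spread glottis], a feature on which the two segments disagree outside Oral Cavity, is unchanged — nothing dominating it spread, and Oral Cavity is the minimal sufficient constituent.

Oral Cavity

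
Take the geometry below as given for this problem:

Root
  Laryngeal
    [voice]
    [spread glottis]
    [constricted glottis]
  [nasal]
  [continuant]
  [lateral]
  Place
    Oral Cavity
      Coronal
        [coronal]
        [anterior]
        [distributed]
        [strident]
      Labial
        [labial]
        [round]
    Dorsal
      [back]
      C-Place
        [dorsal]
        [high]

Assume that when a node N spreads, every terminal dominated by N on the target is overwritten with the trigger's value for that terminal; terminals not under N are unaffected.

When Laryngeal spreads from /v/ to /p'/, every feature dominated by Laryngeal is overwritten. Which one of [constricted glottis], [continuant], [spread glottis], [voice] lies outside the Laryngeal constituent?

[continuant]

Laryngeal dominates exactly [voice], [spread glottis], [constricted glottis].
Of the listed options, [spread glottis], [voice], [constricted glottis] are among these and would be overwritten by spreading Laryngeal.
But [continuant] is a dependent of Root, outside Laryngeal; it is therefore untouched by the spreading.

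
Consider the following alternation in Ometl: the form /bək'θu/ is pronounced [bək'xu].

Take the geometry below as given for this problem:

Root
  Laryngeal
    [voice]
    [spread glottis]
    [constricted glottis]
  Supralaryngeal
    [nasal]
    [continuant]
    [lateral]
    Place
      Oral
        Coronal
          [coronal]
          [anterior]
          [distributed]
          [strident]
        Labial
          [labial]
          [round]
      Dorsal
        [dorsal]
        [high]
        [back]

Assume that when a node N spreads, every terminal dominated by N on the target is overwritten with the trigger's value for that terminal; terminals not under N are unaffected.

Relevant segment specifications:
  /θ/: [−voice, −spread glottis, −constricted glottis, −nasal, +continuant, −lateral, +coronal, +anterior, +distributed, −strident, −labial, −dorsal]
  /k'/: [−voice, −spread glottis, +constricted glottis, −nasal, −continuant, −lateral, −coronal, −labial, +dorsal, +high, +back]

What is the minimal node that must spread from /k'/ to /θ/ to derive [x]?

Feature comparison: [coronal], [anterior], [distributed], [strident], [dorsal], [high], [back] differ between /θ/ and [x]; the remaining terminals match.
Tracing each changed feature up the tree, the paths first meet at Place; any lower node misses at least one of them.
Delinking /θ/'s Place and associating /k'/'s Place gives precisely the feature bundle of [x].
Had Supralaryngeal or a higher node spread, [continuant] would have taken /k'/'s value; it stays as in /θ/, confirming the spreading constituent is exactly Place.

Place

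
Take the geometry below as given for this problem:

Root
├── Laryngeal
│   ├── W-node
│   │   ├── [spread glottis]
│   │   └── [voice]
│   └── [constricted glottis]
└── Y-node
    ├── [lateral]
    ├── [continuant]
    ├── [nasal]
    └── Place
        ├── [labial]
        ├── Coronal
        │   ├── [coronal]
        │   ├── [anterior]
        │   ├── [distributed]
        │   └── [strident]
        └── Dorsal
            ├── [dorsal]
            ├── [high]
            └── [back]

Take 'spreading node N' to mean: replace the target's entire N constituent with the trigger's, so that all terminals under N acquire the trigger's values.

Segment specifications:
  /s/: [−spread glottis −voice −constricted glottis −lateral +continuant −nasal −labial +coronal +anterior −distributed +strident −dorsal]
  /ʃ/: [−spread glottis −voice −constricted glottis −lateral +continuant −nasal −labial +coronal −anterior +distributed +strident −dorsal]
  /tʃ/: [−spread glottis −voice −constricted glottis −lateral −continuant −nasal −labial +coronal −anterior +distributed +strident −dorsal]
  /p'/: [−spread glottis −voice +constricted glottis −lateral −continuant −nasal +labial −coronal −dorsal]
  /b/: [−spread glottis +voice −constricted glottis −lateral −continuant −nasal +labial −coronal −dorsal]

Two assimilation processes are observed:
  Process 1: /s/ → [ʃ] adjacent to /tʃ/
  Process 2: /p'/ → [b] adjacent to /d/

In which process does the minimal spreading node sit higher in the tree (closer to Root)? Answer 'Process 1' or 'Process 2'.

Process 2

Process 1: the features that change are [anterior], [distributed]; the minimal node is Coronal (depth 3).
In Process 2, [voice], [constricted glottis] change, so the minimal spreading node is Laryngeal at depth 1.
Depth 1 < depth 3; Process 2 involves the structurally higher constituent Laryngeal.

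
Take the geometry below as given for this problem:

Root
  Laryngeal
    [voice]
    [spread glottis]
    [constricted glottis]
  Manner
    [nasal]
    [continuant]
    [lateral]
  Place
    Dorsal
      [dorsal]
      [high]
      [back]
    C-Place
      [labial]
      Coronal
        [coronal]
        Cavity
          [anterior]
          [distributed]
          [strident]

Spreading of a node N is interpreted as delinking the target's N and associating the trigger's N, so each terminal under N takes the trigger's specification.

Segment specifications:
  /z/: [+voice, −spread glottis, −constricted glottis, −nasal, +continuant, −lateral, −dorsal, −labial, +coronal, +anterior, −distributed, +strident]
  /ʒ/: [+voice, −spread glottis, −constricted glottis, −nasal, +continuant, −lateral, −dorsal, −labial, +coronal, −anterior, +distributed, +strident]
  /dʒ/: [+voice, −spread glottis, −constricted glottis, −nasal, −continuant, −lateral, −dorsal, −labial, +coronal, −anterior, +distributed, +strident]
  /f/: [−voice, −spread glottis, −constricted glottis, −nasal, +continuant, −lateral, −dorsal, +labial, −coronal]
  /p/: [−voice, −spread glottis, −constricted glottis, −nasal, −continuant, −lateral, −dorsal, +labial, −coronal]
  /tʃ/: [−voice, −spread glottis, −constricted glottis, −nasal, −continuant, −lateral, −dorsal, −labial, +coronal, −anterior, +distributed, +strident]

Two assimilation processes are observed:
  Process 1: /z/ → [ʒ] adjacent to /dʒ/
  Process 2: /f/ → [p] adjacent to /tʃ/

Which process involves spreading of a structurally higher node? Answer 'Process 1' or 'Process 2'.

Process 2

In Process 1, [anterior], [distributed] change, so the minimal spreading node is Cavity at depth 4.
Process 2: the feature that changes is [continuant]; the minimal node is [continuant] (depth 2).
Depth 2 < depth 4; Process 2 involves the structurally higher constituent [continuant].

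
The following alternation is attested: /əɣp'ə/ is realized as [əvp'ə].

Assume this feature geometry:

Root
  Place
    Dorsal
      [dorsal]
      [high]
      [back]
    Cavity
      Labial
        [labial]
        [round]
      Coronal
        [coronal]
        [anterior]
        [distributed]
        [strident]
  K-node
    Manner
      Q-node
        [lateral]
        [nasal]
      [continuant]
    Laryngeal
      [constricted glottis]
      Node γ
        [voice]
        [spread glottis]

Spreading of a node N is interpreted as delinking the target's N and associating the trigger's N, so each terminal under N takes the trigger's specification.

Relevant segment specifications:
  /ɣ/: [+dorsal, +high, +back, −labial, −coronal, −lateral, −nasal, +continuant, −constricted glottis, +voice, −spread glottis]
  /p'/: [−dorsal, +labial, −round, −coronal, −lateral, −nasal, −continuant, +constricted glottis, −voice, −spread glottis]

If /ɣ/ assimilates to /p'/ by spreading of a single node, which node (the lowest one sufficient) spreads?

Place

The alternation /ɣ/ → [v] changes [labial], [round], [dorsal], [high], [back] and nothing else.
The smallest constituent containing every changed terminal is Place — each of its daughters lacks at least one of the affected features.
Delinking /ɣ/'s Place and associating /p'/'s Place gives precisely the feature bundle of [v].
Had Root spread, [continuant], [constricted glottis] would have taken /p'/'s values; they stay as in /ɣ/, confirming the spreading constituent is exactly Place.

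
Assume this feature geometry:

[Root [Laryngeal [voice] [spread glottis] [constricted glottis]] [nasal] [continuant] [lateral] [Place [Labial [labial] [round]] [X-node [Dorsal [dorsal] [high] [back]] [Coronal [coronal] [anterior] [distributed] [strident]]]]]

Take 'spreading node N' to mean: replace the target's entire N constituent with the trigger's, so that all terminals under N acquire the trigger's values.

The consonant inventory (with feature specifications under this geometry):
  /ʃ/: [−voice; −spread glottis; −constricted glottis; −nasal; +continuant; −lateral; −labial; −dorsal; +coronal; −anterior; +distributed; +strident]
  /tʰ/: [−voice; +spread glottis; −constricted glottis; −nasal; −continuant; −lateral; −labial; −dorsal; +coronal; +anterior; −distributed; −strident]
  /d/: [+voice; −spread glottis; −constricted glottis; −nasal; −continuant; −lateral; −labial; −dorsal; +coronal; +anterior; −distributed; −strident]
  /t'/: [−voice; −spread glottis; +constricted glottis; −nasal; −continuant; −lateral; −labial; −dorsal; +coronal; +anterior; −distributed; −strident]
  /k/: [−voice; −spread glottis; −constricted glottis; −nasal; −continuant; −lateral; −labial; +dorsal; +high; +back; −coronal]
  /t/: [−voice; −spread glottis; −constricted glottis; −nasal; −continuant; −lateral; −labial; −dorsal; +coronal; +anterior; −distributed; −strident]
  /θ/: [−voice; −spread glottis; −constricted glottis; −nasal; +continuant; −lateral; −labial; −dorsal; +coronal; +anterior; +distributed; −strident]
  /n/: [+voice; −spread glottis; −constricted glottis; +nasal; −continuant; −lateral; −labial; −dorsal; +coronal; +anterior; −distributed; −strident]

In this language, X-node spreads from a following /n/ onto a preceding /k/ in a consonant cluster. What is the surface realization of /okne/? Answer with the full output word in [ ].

Terminals under X-node in this geometry: [dorsal], [high], [back], [coronal], [anterior], [distributed], [strident].
The target acquires /n/'s values for everything under X-node — [−dorsal], [+coronal], [+anterior], [−distributed], [−strident] — while keeping its own [voice], [spread glottis], [constricted glottis], ….
This feature bundle is that of [t], so /okne/ surfaces as [otne].

[otne]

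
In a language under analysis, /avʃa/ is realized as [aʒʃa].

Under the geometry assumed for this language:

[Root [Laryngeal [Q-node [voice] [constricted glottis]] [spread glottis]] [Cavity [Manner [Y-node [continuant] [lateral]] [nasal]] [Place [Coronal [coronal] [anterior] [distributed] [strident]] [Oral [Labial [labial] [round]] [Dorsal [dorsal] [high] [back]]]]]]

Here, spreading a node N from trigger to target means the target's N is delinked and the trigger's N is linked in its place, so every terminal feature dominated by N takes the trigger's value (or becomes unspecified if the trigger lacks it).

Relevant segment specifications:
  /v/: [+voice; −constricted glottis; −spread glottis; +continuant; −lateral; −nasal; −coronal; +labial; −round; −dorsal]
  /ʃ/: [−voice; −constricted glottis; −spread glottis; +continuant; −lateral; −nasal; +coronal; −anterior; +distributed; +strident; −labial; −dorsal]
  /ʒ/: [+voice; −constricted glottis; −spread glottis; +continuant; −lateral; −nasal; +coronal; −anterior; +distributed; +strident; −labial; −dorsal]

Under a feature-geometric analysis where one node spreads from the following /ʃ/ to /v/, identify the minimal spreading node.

Comparing /v/ with its surface form [ʒ], the features that change are [labial], [round], [coronal], [anterior], [distributed], [strident].
Tracing each changed feature up the tree, the paths first meet at Place; any lower node misses at least one of them.
Delinking /v/'s Place and associating /ʃ/'s Place gives precisely the feature bundle of [ʒ].
[voice], a feature on which the two segments disagree outside Place, is unchanged — nothing dominating it spread, and Place is the minimal sufficient constituent.

Place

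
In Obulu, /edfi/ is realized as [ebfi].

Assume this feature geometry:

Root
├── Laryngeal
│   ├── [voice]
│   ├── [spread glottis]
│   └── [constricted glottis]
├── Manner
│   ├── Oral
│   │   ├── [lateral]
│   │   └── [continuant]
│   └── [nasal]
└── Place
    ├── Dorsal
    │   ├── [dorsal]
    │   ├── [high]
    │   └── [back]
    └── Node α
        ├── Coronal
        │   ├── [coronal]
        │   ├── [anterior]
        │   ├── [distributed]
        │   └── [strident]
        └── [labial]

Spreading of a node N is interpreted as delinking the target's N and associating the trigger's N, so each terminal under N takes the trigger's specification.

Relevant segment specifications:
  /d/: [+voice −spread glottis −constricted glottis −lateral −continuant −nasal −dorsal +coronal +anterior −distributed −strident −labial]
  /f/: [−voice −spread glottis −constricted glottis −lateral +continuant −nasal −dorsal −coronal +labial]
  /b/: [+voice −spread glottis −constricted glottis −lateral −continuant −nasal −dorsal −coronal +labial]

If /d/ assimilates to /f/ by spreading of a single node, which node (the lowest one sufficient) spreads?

Node α

/d/ and [b] differ in [labial], [coronal], [anterior], [distributed], [strident]; every other specified feature is identical.
These terminals are all dominated by Node α, and no proper subconstituent of Node α covers them all; Node α is their lowest common ancestor.
If Node α spreads, every terminal under it takes /f/'s value, producing [b] as observed.
[voice], [continuant] stay as in /d/ although /f/ differs there, so no node dominating them spread; among the remaining candidates Node α is the lowest that derives the output.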